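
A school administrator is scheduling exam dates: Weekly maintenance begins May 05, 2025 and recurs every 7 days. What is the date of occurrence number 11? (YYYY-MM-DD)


First occurrence: 2025-05-05 (occurrence 1)
Each occurrence is 7 days after the previous.
Occurrence 11 is 10 weeks after the first.
10 weeks = 70 days
2025-05-05 + 70 days = 2025-07-14

2025-07-14


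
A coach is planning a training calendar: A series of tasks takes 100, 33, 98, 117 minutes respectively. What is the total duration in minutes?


Durations: 100, 33, 98, 117
Running sum: 100
+ 33 = 133
+ 98 = 231
+ 117 = 348
Total duration: 348 minutes
That is 5 hours and 48 minutes

348


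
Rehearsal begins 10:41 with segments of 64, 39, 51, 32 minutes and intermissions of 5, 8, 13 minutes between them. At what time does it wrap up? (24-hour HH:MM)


Start: 10:41 = 641 min from midnight
  after task 1 (64 min): 11:45
  after break (5 min): 11:50
  after task 2 (39 min): 12:29
  after break (8 min): 12:37
  after task 3 (51 min): 13:28
  after break (13 min): 13:41
  after task 4 (32 min): 14:13
Total elapsed: 212 minutes
End time: 14:13

14:13


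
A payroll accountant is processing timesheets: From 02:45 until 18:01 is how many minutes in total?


Start time: 02:45 = 165 minutes from midnight
End time: 18:01 = 1081 minutes from midnight
Difference: 1081 - 165 = 916 minutes
That is 15 hours and 16 minutes

916


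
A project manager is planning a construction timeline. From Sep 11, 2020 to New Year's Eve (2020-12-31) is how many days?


Start: September 11, 2020
End: December 31, 2020
Days left in September: 19
October: 31
November: 30
December: 31
Sum of remaining months: 92
Total: 19 + 92 = 111

111


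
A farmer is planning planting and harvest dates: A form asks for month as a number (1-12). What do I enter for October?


Calendar month order:
9. September
10. October <--
11. November
October is month number 10

10


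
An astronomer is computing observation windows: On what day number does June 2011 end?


Month: June
Year: 2011
June is a 30-day month
Total: 30 days

30


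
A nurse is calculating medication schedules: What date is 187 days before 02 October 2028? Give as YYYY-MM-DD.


Start: 2028-10-02
Subtracting 187 days
Days already passed in October: 2
After going back through October: 185 more days to subtract
September 2028: 30 days, 155 remaining
August 2028: 31 days, 124 remaining
July 2028: 31 days, 93 remaining
June 2028: 30 days, 63 remaining
Result: 2028-03-29

2028-03-29


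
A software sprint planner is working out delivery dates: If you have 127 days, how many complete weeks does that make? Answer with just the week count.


Total days: 127
Days per week: 7
Division: 127 / 7 = 18 remainder 1
Complete weeks: 18
Remaining days: 1

18


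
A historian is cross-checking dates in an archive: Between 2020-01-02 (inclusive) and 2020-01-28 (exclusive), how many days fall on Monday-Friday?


Start: 2020-01-02 (Thursday)
End (exclusive): 2020-01-28 (Tuesday)
Total calendar days: 26
Full weeks: 26 // 7 = 3 -> 15 weekdays
Remaining 5 days starting on Thursday:
  Thu(w), Fri(w), Sat(-), Sun(-), Mon(w) -> 3 weekdays
Total business days: 15 + 3 = 18

18


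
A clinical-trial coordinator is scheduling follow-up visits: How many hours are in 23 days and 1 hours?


Days: 23
Extra hours: 1
Hours per day: 24
Days to hours: 23 x 24 = 552
Total: 552 + 1 = 553

553


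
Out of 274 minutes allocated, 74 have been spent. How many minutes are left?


Total budget: 274 minutes
Time used: 74 minutes
Remaining: 274 - 74 = 200 minutes
Percent used: 27.0%
Percent remaining: 73.0%

200


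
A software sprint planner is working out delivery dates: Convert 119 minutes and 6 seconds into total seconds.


Minutes: 119
Seconds: 6
Convert minutes to seconds: 119 x 60 = 7140
Add remaining seconds: 7140 + 6 = 7146

7146


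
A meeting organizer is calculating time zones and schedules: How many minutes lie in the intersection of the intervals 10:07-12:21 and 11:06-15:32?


Interval A: [607, 741] minutes from midnight
Interval B: [666, 932] minutes from midnight
Overlap start = max(607, 666) = 666
Overlap end = min(741, 932) = 741
Overlap = 741 - 666 = 75 minutes

75


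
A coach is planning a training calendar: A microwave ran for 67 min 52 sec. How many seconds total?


Minutes: 67
Extra seconds: 52
Seconds per minute: 60
Minutes to seconds: 67 x 60 = 4020
Total: 4020 + 52 = 4072

4072


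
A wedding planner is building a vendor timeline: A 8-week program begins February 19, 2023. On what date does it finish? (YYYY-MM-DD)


Start: 2023-02-19
Weeks to add: 8
Convert to days: 8 x 7 = 56 days
Add 56 days to 2023-02-19
Result: 2023-04-16

2023-04-16


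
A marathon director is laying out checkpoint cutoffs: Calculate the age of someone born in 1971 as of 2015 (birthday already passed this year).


Birth year: 1971
Current year: 2015
Age = current year - birth year
Age = 2015 - 1971 = 44

44


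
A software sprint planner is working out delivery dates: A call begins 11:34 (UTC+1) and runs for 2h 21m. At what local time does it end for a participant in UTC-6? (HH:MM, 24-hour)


Start: 11:34 in UTC+1
Step 1 - add duration:
  minutes: 34 + 21 = 55
  hours: 11 + 2 + 0 = 13
  end in UTC+1: 13:55
Step 2 - convert UTC+1 -> UTC-6:
  offset difference: -6 - (1) = -7 hours
  13 + (-7) = 6 -> mod 24 = 6
Result: 06:55 in UTC-6

06:55


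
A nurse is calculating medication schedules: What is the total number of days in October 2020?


Month: October
Year: 2020
October is a 31-day month
Total: 31 days

31


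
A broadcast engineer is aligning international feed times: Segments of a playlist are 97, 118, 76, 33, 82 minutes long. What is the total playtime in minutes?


Durations: 97, 118, 76, 33, 82
Running sum: 97
+ 118 = 215
+ 76 = 291
+ 33 = 324
+ 82 = 406
Total duration: 406 minutes
That is 6 hours and 46 minutes

406


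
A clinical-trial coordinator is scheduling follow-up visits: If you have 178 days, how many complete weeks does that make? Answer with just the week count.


Total days: 178
Days per week: 7
Division: 178 / 7 = 25 remainder 3
Complete weeks: 25
Remaining days: 3

25


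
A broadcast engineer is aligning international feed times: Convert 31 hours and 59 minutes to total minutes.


Hours: 31
Extra minutes: 59
Minutes per hour: 60
Hours to minutes: 31 x 60 = 1860
Total: 1860 + 59 = 1919

1919


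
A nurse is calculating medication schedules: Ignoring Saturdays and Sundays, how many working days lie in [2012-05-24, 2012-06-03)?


Start: 2012-05-24 (Thursday)
End (exclusive): 2012-06-03 (Sunday)
Total calendar days: 10
Full weeks: 10 // 7 = 1 -> 5 weekdays
Remaining 3 days starting on Thursday:
  Thu(w), Fri(w), Sat(-) -> 2 weekdays
Total business days: 5 + 2 = 7

7


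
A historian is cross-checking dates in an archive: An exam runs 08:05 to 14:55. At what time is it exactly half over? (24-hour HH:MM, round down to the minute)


Start time: 08:05 = 485 minutes from midnight
End time: 14:55 = 895 minutes from midnight
Sum: 485 + 895 = 1380
Midpoint: 1380 / 2 = 690 minutes
Convert: 690 / 60 = 11 hours, 30 minutes
Result: 11:30

11:30


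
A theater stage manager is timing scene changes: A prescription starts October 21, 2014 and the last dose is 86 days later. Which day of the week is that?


Start: 2014-10-21 (Tuesday)
Step 1 - find target date: add 86 days
  2014-10-21 + 86 days = 2015-01-15
Step 2 - day of week:
  86 mod 7 = 2
  Tuesday + 2 days -> Thursday
Result: Thursday (2015-01-15)

Thursday


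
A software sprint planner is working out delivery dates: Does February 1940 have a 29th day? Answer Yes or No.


Year: 1940
Divisible by 4? 1940 / 4 = 485.0 -> Yes
Divisible by 100? 1940 / 100 = 19.4 -> No
Divisible by 4 but not 100, so it IS a leap year

Yes


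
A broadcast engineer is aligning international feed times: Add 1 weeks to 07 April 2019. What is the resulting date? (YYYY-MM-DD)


Start: 2019-04-07
Weeks to add: 1
Convert to days: 1 x 7 = 7 days
Add 7 days to 2019-04-07
Result: 2019-04-14

2019-04-14


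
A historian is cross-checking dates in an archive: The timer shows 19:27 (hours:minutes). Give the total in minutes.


Hours: 19
Minutes: 27
Convert hours to minutes: 19 x 60 = 1140
Add remaining minutes: 1140 + 27 = 1167

1167


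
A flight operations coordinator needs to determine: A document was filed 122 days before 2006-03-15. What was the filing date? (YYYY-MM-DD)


Start: 2006-03-15
Subtracting 122 days
Days already passed in March: 15
After going back through March: 107 more days to subtract
February 2006: 28 days, 79 remaining
January 2006: 31 days, 48 remaining
December 2005: 31 days, 17 remaining
November 2005 has 30 days, need 17
Result: 2005-11-13

2005-11-13


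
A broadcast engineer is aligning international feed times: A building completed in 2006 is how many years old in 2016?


Birth year: 2006
Current year: 2016
Age = current year - birth year
Age = 2016 - 2006 = 10

10


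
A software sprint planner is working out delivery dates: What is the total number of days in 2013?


Year: 2013
Check leap year rules:
Divisible by 4? No
2013 is not a leap year
Days: 365

365


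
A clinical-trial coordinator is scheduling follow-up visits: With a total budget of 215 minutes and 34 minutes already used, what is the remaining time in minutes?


Total budget: 215 minutes
Time used: 34 minutes
Remaining: 215 - 34 = 181 minutes
Percent used: 15.8%
Percent remaining: 84.2%

181


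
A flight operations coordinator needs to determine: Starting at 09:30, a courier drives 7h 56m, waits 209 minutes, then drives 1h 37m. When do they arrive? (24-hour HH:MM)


Depart: 09:30
Leg 1: +476 min -> 17:26
Layover: +209 min -> 20:55
Leg 2: +97 min -> 22:32
Total travel: 782 minutes = 13h 2m
Arrival: 22:32

22:32


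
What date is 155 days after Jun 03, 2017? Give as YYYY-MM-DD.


Start: 2017-06-03
Adding 155 days
Days remaining in June: 27
After June: 128 days still to add
July 2017: 31 days, 97 remaining
August 2017: 31 days, 66 remaining
September 2017: 30 days, 36 remaining
October 2017: 31 days, 5 remaining
Result: 2017-11-05

2017-11-05


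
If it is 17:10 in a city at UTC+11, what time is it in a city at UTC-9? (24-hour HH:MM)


Local time: 17:10 at UTC+11 (offset 11h)
Target zone: UTC-9 (offset -9h)
Difference: -9 - (11) = -20 hours
Calculation: 17 + (-20) = -3
Wraparound: (-3) mod 24 = 21
Result: 21:10

21:10


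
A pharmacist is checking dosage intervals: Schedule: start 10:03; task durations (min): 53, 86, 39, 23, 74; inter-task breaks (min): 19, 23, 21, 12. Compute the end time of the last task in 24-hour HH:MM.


Start: 10:03 = 603 min from midnight
  after task 1 (53 min): 10:56
  after break (19 min): 11:15
  after task 2 (86 min): 12:41
  after break (23 min): 13:04
  after task 3 (39 min): 13:43
  after break (21 min): 14:04
  after task 4 (23 min): 14:27
  after break (12 min): 14:39
  after task 5 (74 min): 15:53
Total elapsed: 350 minutes
End time: 15:53

15:53


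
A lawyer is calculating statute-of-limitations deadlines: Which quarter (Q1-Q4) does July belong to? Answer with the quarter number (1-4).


Month: July (month 7)
Q1: January-March (months 1-3)
Q2: April-June (months 4-6)
Q3: July-September (months 7-9)
Q4: October-December (months 10-12)
Month 7 falls in Q3

3


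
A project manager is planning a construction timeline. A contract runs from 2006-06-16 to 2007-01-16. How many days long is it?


Start date: 2006-06-16
End date: 2007-01-16
Jun 2006: +15 days
Jul 2006: +31 days
Aug 2006: +31 days
... (5 more months)
Total: 214 days

214


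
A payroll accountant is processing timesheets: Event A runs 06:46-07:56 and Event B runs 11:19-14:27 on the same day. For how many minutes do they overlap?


Interval A: [406, 476] minutes from midnight
Interval B: [679, 867] minutes from midnight
Overlap start = max(406, 679) = 679
Overlap end = min(476, 867) = 476
End <= start, so the intervals do not overlap: 0 minutes

0


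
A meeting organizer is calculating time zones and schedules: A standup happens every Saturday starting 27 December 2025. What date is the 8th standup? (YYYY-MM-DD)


First occurrence: 2025-12-27 (occurrence 1)
Each occurrence is 7 days after the previous.
Occurrence 8 is 7 weeks after the first.
7 weeks = 49 days
2025-12-27 + 49 days = 2026-02-14

2026-02-14


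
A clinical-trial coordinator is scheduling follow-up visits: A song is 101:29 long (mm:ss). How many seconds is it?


Minutes: 101
Extra seconds: 29
Seconds per minute: 60
Minutes to seconds: 101 x 60 = 6060
Total: 6060 + 29 = 6089

6089


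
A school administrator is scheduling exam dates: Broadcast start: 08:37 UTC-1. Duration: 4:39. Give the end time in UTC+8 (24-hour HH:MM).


Start: 08:37 in UTC-1
Step 1 - add duration:
  minutes: 37 + 39 = 76 (carry 1h)
  hours: 8 + 4 + 1 = 13
  end in UTC-1: 13:16
Step 2 - convert UTC-1 -> UTC+8:
  offset difference: 8 - (-1) = 9 hours
  13 + (9) = 22 -> mod 24 = 22
Result: 22:16 in UTC+8

22:16


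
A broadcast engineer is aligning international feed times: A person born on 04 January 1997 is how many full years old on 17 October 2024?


Birth: 1997-01-04
Reference: 2024-10-17
Year difference: 2024 - 1997 = 27
Has birthday (01-04) occurred by 10-17? Yes
Age in full years: 27

27


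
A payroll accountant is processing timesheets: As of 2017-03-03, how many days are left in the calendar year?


Start: March 03, 2017
End: December 31, 2017
Days left in March: 28
April: 30
May: 31
June: 30
July: 31
... plus remaining months
Sum of remaining months: 275
Total: 28 + 275 = 303

303


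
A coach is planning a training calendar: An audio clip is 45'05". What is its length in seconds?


Minutes: 45
Seconds: 5
Convert minutes to seconds: 45 x 60 = 2700
Add remaining seconds: 2700 + 5 = 2705

2705


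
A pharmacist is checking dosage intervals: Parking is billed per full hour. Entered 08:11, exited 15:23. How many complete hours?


Start: 08:11
End: 15:23
Hour difference: 15 - 8 = 7 hours
Minute difference: 23 - 11 = 12 minutes
Total minutes: 432
Complete hours: 432 / 60 = 7 (remainder 12)

7


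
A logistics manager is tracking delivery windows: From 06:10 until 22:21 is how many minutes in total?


Start time: 06:10 = 370 minutes from midnight
End time: 22:21 = 1341 minutes from midnight
Difference: 1341 - 370 = 971 minutes
That is 16 hours and 11 minutes

971


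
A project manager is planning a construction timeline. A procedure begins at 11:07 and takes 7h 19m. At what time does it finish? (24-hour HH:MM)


Start time: 11:07
Adding: 7 hours 19 minutes
Minutes: 7 + 19 = 26
Hours: 11 + 7 + 0 = 18
Result: 18:26

18:26


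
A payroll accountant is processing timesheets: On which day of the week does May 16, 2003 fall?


Date: 2003-05-16
January 1, 2003 is a Wednesday
Day of year: 136
Offset from Jan 1: 135 days
135 mod 7 = 2
Result: Friday

Friday


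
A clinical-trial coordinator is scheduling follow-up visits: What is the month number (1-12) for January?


Calendar month order:
1. January <--
2. February
January is month number 1

1


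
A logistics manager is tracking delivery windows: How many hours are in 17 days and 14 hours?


Days: 17
Extra hours: 14
Hours per day: 24
Days to hours: 17 x 24 = 408
Total: 408 + 14 = 422

422


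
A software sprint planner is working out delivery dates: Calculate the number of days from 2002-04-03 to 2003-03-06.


Start date: 2002-04-03
End date: 2003-03-06
Apr 2002: +28 days
May 2002: +31 days
Jun 2002: +30 days
... (9 more months)
Total: 337 days

337


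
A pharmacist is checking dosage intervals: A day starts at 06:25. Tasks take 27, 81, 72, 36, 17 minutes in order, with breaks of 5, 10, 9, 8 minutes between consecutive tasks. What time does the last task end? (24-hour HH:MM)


Start: 06:25 = 385 min from midnight
  after task 1 (27 min): 06:52
  after break (5 min): 06:57
  after task 2 (81 min): 08:18
  after break (10 min): 08:28
  after task 3 (72 min): 09:40
  after break (9 min): 09:49
  after task 4 (36 min): 10:25
  after break (8 min): 10:33
  after task 5 (17 min): 10:50
Total elapsed: 265 minutes
End time: 10:50

10:50


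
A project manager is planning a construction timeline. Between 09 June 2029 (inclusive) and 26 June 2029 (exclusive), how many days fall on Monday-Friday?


Start: 2029-06-09 (Saturday)
End (exclusive): 2029-06-26 (Tuesday)
Total calendar days: 17
Full weeks: 17 // 7 = 2 -> 10 weekdays
Remaining 3 days starting on Saturday:
  Sat(-), Sun(-), Mon(w) -> 1 weekdays
Total business days: 10 + 1 = 11

11


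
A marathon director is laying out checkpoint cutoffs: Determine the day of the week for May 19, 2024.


Date: 2024-05-19
January 1, 2024 is a Monday
Day of year: 140
Offset from Jan 1: 139 days
139 mod 7 = 6
Result: Sunday

Sunday


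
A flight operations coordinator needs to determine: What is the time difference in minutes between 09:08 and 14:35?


Start time: 09:08 = 548 minutes from midnight
End time: 14:35 = 875 minutes from midnight
Difference: 875 - 548 = 327 minutes
That is 5 hours and 27 minutes

327


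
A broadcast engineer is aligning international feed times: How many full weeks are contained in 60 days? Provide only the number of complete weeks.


Total days: 60
Days per week: 7
Division: 60 / 7 = 8 remainder 4
Complete weeks: 8
Remaining days: 4

8


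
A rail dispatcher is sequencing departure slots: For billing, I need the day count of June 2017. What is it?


Month: June
Year: 2017
June is a 30-day month
Total: 30 days

30


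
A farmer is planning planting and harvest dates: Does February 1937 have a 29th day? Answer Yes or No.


Year: 1937
Divisible by 4? 1937 / 4 = 484.25 -> No
Not divisible by 4, so NOT a leap year

No


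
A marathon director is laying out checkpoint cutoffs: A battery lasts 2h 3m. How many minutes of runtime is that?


Hours: 2
Extra minutes: 3
Minutes per hour: 60
Hours to minutes: 2 x 60 = 120
Total: 120 + 3 = 123

123


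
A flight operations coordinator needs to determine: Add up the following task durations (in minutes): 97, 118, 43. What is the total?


Durations: 97, 118, 43
Running sum: 97
+ 118 = 215
+ 43 = 258
Total duration: 258 minutes
That is 4 hours and 18 minutes

258


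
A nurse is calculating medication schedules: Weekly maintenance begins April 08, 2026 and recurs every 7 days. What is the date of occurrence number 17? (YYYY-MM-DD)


First occurrence: 2026-04-08 (occurrence 1)
Each occurrence is 7 days after the previous.
Occurrence 17 is 16 weeks after the first.
16 weeks = 112 days
2026-04-08 + 112 days = 2026-07-29

2026-07-29


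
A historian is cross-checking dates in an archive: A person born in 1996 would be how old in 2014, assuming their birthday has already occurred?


Birth year: 1996
Current year: 2014
Age = current year - birth year
Age = 2014 - 1996 = 18

18


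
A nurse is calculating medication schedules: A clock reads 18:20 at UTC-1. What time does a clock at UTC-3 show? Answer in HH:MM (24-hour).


Local time: 18:20 at UTC-1 (offset -1h)
Target zone: UTC-3 (offset -3h)
Difference: -3 - (-1) = -2 hours
Calculation: 18 + (-2) = 16
Result: 16:20

16:20


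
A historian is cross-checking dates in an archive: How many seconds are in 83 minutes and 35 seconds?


Minutes: 83
Seconds: 35
Convert minutes to seconds: 83 x 60 = 4980
Add remaining seconds: 4980 + 35 = 5015

5015


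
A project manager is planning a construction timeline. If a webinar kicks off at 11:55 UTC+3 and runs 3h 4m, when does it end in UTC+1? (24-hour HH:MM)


Start: 11:55 in UTC+3
Step 1 - add duration:
  minutes: 55 + 4 = 59
  hours: 11 + 3 + 0 = 14
  end in UTC+3: 14:59
Step 2 - convert UTC+3 -> UTC+1:
  offset difference: 1 - (3) = -2 hours
  14 + (-2) = 12 -> mod 24 = 12
Result: 12:59 in UTC+1

12:59


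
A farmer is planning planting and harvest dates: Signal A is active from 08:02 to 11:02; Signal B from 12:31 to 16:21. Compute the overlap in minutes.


Interval A: [482, 662] minutes from midnight
Interval B: [751, 981] minutes from midnight
Overlap start = max(482, 751) = 751
Overlap end = min(662, 981) = 662
End <= start, so the intervals do not overlap: 0 minutes

0


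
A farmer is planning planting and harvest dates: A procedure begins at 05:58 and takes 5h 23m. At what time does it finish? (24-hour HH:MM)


Start time: 05:58
Adding: 5 hours 23 minutes
Minutes: 58 + 23 = 81
Minute overflow: 81 >= 60, so carry 1 hour, minutes = 21
Hours: 5 + 5 + 1 = 11
Result: 11:21

11:21


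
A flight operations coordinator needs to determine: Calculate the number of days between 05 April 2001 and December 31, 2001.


Start: April 05, 2001
End: December 31, 2001
Days left in April: 25
May: 31
June: 30
July: 31
August: 31
... plus remaining months
Sum of remaining months: 245
Total: 25 + 245 = 270

270


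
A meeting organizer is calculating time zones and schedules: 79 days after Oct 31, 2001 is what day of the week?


Start: 2001-10-31 (Wednesday)
Step 1 - find target date: add 79 days
  2001-10-31 + 79 days = 2002-01-18
Step 2 - day of week:
  79 mod 7 = 2
  Wednesday + 2 days -> Friday
Result: Friday (2002-01-18)

Friday


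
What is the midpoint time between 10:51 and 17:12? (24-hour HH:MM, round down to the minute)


Start time: 10:51 = 651 minutes from midnight
End time: 17:12 = 1032 minutes from midnight
Sum: 651 + 1032 = 1683
Midpoint: 1683 / 2 = 841 minutes
Convert: 841 / 60 = 14 hours, 1 minutes
Result: 14:01

14:01


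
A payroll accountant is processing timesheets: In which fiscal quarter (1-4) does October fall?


Month: October (month 10)
Q1: January-March (months 1-3)
Q2: April-June (months 4-6)
Q3: July-September (months 7-9)
Q4: October-December (months 10-12)
Month 10 falls in Q4

4


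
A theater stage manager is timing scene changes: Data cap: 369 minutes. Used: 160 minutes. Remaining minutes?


Total budget: 369 minutes
Time used: 160 minutes
Remaining: 369 - 160 = 209 minutes
Percent used: 43.4%
Percent remaining: 56.6%

209


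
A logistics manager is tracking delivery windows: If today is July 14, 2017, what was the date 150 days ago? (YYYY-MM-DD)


Start: 2017-07-14
Subtracting 150 days
Days already passed in July: 14
After going back through July: 136 more days to subtract
June 2017: 30 days, 106 remaining
May 2017: 31 days, 75 remaining
April 2017: 30 days, 45 remaining
March 2017: 31 days, 14 remaining
Result: 2017-02-14

2017-02-14


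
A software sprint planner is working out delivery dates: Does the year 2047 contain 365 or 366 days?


Year: 2047
Check leap year rules:
Divisible by 4? No
2047 is not a leap year
Days: 365

365


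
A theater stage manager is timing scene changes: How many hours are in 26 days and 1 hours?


Days: 26
Extra hours: 1
Hours per day: 24
Days to hours: 26 x 24 = 624
Total: 624 + 1 = 625

625


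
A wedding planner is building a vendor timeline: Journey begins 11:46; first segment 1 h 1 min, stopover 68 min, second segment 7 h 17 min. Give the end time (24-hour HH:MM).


Depart: 11:46
Leg 1: +61 min -> 12:47
Layover: +68 min -> 13:55
Leg 2: +437 min -> 21:12
Total travel: 566 minutes = 9h 26m
Arrival: 21:12

21:12


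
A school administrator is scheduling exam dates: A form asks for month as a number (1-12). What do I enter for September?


Calendar month order:
8. August
9. September <--
10. October
September is month number 9

9


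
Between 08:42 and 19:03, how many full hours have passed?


Start: 08:42
End: 19:03
Hour difference: 19 - 8 = 11 hours
Minute difference: 3 - 42 = -39 minutes
Total minutes: 621
Complete hours: 621 / 60 = 10 (remainder 21)

10


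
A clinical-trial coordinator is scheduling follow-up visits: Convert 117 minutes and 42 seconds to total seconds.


Minutes: 117
Extra seconds: 42
Seconds per minute: 60
Minutes to seconds: 117 x 60 = 7020
Total: 7020 + 42 = 7062

7062


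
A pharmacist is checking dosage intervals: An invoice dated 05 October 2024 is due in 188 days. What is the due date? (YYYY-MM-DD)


Start: 2024-10-05
Adding 188 days
Days remaining in October: 26
After October: 162 days still to add
November 2024: 30 days, 132 remaining
December 2024: 31 days, 101 remaining
January 2025: 31 days, 70 remaining
February 2025: 28 days, 42 remaining
Result: 2025-04-11

2025-04-11


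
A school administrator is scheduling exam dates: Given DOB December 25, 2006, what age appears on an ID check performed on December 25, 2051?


Birth: 2006-12-25
Reference: 2051-12-25
Year difference: 2051 - 2006 = 45
Has birthday (12-25) occurred by 12-25? Yes
Age in full years: 45

45


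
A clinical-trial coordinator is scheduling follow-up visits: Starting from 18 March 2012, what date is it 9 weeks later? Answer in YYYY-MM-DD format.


Start: 2012-03-18
Weeks to add: 9
Convert to days: 9 x 7 = 63 days
Add 63 days to 2012-03-18
Result: 2012-05-20

2012-05-20


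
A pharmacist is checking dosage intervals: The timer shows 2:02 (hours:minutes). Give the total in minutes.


Hours: 2
Minutes: 2
Convert hours to minutes: 2 x 60 = 120
Add remaining minutes: 120 + 2 = 122

122


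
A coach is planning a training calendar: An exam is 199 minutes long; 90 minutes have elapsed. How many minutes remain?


Total budget: 199 minutes
Time used: 90 minutes
Remaining: 199 - 90 = 109 minutes
Percent used: 45.2%
Percent remaining: 54.8%

109


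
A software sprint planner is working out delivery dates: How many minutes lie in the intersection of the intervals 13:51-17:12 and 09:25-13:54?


Interval A: [831, 1032] minutes from midnight
Interval B: [565, 834] minutes from midnight
Overlap start = max(831, 565) = 831
Overlap end = min(1032, 834) = 834
Overlap = 834 - 831 = 3 minutes

3


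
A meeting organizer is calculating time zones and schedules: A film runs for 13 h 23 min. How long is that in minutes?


Hours: 13
Minutes: 23
Convert hours to minutes: 13 x 60 = 780
Add remaining minutes: 780 + 23 = 803

803


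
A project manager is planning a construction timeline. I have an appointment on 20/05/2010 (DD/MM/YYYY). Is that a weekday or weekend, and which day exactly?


Date: 2010-05-20
January 1, 2010 is a Friday
Day of year: 140
Offset from Jan 1: 139 days
139 mod 7 = 6
Result: Thursday

Thursday


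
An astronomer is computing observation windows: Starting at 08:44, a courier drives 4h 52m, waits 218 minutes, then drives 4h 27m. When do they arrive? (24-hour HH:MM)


Depart: 08:44
Leg 1: +292 min -> 13:36
Layover: +218 min -> 17:14
Leg 2: +267 min -> 21:41
Total travel: 777 minutes = 12h 57m
Arrival: 21:41

21:41


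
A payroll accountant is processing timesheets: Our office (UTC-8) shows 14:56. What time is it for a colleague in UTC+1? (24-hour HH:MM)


Local time: 14:56 at UTC-8 (offset -8h)
Target zone: UTC+1 (offset 1h)
Difference: 1 - (-8) = 9 hours
Calculation: 14 + (9) = 23
Result: 23:56

23:56


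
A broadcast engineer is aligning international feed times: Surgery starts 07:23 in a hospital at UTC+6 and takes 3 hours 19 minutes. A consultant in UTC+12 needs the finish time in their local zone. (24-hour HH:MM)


Start: 07:23 in UTC+6
Step 1 - add duration:
  minutes: 23 + 19 = 42
  hours: 7 + 3 + 0 = 10
  end in UTC+6: 10:42
Step 2 - convert UTC+6 -> UTC+12:
  offset difference: 12 - (6) = 6 hours
  10 + (6) = 16 -> mod 24 = 16
Result: 16:42 in UTC+12

16:42


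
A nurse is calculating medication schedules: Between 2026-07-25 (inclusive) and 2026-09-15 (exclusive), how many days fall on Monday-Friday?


Start: 2026-07-25 (Saturday)
End (exclusive): 2026-09-15 (Tuesday)
Total calendar days: 52
Full weeks: 52 // 7 = 7 -> 35 weekdays
Remaining 3 days starting on Saturday:
  Sat(-), Sun(-), Mon(w) -> 1 weekdays
Total business days: 35 + 1 = 36

36


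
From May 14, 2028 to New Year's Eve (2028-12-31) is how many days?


Start: May 14, 2028
End: December 31, 2028
Days left in May: 17
June: 30
July: 31
August: 31
September: 30
... plus remaining months
Sum of remaining months: 214
Total: 17 + 214 = 231

231


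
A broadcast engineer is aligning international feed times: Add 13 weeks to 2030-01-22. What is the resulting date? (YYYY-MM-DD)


Start: 2030-01-22
Weeks to add: 13
Convert to days: 13 x 7 = 91 days
Add 91 days to 2030-01-22
Result: 2030-04-23

2030-04-23


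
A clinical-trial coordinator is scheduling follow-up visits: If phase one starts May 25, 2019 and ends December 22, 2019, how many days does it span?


Start date: 2019-05-25
End date: 2019-12-22
May 2019: +7 days
Jun 2019: +30 days
Jul 2019: +31 days
... (5 more months)
Total: 211 days

211


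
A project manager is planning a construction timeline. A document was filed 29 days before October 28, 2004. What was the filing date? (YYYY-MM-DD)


Start: 2004-10-28
Subtracting 29 days
Days already passed in October: 28
After going back through October: 1 more days to subtract
September 2004 has 30 days, need 1
Result: 2004-09-29

2004-09-29


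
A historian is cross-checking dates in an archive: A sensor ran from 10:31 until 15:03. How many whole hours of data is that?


Start: 10:31
End: 15:03
Hour difference: 15 - 10 = 5 hours
Minute difference: 3 - 31 = -28 minutes
Total minutes: 272
Complete hours: 272 / 60 = 4 (remainder 32)

4


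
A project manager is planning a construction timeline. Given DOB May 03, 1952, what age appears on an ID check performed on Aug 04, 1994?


Birth: 1952-05-03
Reference: 1994-08-04
Year difference: 1994 - 1952 = 42
Has birthday (05-03) occurred by 08-04? Yes
Age in full years: 42

42


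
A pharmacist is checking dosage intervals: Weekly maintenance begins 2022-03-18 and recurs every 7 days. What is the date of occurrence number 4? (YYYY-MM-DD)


First occurrence: 2022-03-18 (occurrence 1)
Each occurrence is 7 days after the previous.
Occurrence 4 is 3 weeks after the first.
3 weeks = 21 days
2022-03-18 + 21 days = 2022-04-08

2022-04-08


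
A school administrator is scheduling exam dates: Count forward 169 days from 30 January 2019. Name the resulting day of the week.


Start: 2019-01-30 (Wednesday)
Step 1 - find target date: add 169 days
  2019-01-30 + 169 days = 2019-07-18
Step 2 - day of week:
  169 mod 7 = 1
  Wednesday + 1 days -> Thursday
Result: Thursday (2019-07-18)

Thursday


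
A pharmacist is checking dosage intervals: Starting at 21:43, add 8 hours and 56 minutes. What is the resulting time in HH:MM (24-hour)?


Start time: 21:43
Adding: 8 hours 56 minutes
Minutes: 43 + 56 = 99
Minute overflow: 99 >= 60, so carry 1 hour, minutes = 39
Hours: 21 + 8 + 1 = 30
Hour wraparound: 30 mod 24 = 6
Result: 06:39

06:39


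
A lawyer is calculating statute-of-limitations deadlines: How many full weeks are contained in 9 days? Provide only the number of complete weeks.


Total days: 9
Days per week: 7
Division: 9 / 7 = 1 remainder 2
Complete weeks: 1
Remaining days: 2

1


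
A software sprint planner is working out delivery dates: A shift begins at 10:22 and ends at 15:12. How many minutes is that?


Start time: 10:22 = 622 minutes from midnight
End time: 15:12 = 912 minutes from midnight
Difference: 912 - 622 = 290 minutes
That is 4 hours and 50 minutes

290


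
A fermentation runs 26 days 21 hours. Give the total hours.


Days: 26
Extra hours: 21
Hours per day: 24
Days to hours: 26 x 24 = 624
Total: 624 + 21 = 645

645


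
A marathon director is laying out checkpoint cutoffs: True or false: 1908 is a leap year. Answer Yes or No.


Year: 1908
Divisible by 4? 1908 / 4 = 477.0 -> Yes
Divisible by 100? 1908 / 100 = 19.08 -> No
Divisible by 4 but not 100, so it IS a leap year

Yes


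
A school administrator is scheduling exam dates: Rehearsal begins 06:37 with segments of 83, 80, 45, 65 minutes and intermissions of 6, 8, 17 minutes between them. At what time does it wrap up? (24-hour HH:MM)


Start: 06:37 = 397 min from midnight
  after task 1 (83 min): 08:00
  after break (6 min): 08:06
  after task 2 (80 min): 09:26
  after break (8 min): 09:34
  after task 3 (45 min): 10:19
  after break (17 min): 10:36
  after task 4 (65 min): 11:41
Total elapsed: 304 minutes
End time: 11:41

11:41


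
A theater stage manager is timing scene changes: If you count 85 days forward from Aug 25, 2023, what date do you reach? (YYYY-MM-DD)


Start: 2023-08-25
Adding 85 days
Days remaining in August: 6
After August: 79 days still to add
September 2023: 30 days, 49 remaining
October 2023: 31 days, 18 remaining
November 2023 has 30 days, need 18
Result: 2023-11-18

2023-11-18


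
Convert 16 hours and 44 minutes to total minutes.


Hours: 16
Extra minutes: 44
Minutes per hour: 60
Hours to minutes: 16 x 60 = 960
Total: 960 + 44 = 1004

1004


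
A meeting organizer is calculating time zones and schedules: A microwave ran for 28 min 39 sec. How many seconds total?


Minutes: 28
Extra seconds: 39
Seconds per minute: 60
Minutes to seconds: 28 x 60 = 1680
Total: 1680 + 39 = 1719

1719


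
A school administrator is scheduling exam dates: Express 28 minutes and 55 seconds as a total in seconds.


Minutes: 28
Seconds: 55
Convert minutes to seconds: 28 x 60 = 1680
Add remaining seconds: 1680 + 55 = 1735

1735


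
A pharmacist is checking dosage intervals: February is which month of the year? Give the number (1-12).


Calendar month order:
1. January
2. February <--
3. March
February is month number 2

2


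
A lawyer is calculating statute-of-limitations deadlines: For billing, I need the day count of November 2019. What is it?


Month: November
Year: 2019
November is a 30-day month
Total: 30 days

30


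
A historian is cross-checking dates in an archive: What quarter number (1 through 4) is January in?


Month: January (month 1)
Q1: January-March (months 1-3)
Q2: April-June (months 4-6)
Q3: July-September (months 7-9)
Q4: October-December (months 10-12)
Month 1 falls in Q1

1


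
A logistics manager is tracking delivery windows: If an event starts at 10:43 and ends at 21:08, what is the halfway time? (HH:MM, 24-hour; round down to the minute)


Start time: 10:43 = 643 minutes from midnight
End time: 21:08 = 1268 minutes from midnight
Sum: 643 + 1268 = 1911
Midpoint: 1911 / 2 = 955 minutes
Convert: 955 / 60 = 15 hours, 55 minutes
Result: 15:55

15:55


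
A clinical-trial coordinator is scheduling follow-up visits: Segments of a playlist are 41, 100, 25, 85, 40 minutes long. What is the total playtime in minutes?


Durations: 41, 100, 25, 85, 40
Running sum: 41
+ 100 = 141
+ 25 = 166
+ 85 = 251
+ 40 = 291
Total duration: 291 minutes
That is 4 hours and 51 minutes

291


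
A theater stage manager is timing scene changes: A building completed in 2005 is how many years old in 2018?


Birth year: 2005
Current year: 2018
Age = current year - birth year
Age = 2018 - 2005 = 13

13


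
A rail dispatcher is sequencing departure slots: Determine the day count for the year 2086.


Year: 2086
Check leap year rules:
Divisible by 4? No
2086 is not a leap year
Days: 365

365


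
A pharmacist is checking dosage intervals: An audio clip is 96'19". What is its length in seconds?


Minutes: 96
Seconds: 19
Convert minutes to seconds: 96 x 60 = 5760
Add remaining seconds: 5760 + 19 = 5779

5779


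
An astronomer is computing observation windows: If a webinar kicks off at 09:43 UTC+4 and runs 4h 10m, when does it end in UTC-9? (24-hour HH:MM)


Start: 09:43 in UTC+4
Step 1 - add duration:
  minutes: 43 + 10 = 53
  hours: 9 + 4 + 0 = 13
  end in UTC+4: 13:53
Step 2 - convert UTC+4 -> UTC-9:
  offset difference: -9 - (4) = -13 hours
  13 + (-13) = 0 -> mod 24 = 0
Result: 00:53 in UTC-9

00:53


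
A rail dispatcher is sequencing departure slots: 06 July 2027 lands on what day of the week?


Date: 2027-07-06
January 1, 2027 is a Friday
Day of year: 187
Offset from Jan 1: 186 days
186 mod 7 = 4
Result: Tuesday

Tuesday


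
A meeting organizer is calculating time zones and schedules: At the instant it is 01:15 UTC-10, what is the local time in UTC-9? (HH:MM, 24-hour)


Local time: 01:15 at UTC-10 (offset -10h)
Target zone: UTC-9 (offset -9h)
Difference: -9 - (-10) = 1 hours
Calculation: 1 + (1) = 2
Result: 02:15

02:15


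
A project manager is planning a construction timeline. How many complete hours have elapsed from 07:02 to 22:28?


Start: 07:02
End: 22:28
Hour difference: 22 - 7 = 15 hours
Minute difference: 28 - 2 = 26 minutes
Total minutes: 926
Complete hours: 926 / 60 = 15 (remainder 26)

15


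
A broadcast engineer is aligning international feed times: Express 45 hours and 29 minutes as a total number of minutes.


Hours: 45
Extra minutes: 29
Minutes per hour: 60
Hours to minutes: 45 x 60 = 2700
Total: 2700 + 29 = 2729

2729


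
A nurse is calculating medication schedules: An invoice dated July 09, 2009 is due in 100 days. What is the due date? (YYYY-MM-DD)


Start: 2009-07-09
Adding 100 days
Days remaining in July: 22
After July: 78 days still to add
August 2009: 31 days, 47 remaining
September 2009: 30 days, 17 remaining
October 2009 has 31 days, need 17
Result: 2009-10-17

2009-10-17


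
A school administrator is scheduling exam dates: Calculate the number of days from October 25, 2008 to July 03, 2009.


Start date: 2008-10-25
End date: 2009-07-03
Oct 2008: +7 days
Nov 2008: +30 days
Dec 2008: +31 days
... (7 more months)
Total: 251 days

251


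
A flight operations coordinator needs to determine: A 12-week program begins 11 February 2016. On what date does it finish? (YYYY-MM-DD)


Start: 2016-02-11
Weeks to add: 12
Convert to days: 12 x 7 = 84 days
Add 84 days to 2016-02-11
Result: 2016-05-05

2016-05-05


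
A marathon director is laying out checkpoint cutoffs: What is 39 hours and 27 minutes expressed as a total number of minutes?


Hours: 39
Minutes: 27
Convert hours to minutes: 39 x 60 = 2340
Add remaining minutes: 2340 + 27 = 2367

2367


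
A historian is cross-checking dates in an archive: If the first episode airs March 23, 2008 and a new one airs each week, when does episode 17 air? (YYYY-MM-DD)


First occurrence: 2008-03-23 (occurrence 1)
Each occurrence is 7 days after the previous.
Occurrence 17 is 16 weeks after the first.
16 weeks = 112 days
2008-03-23 + 112 days = 2008-07-13

2008-07-13


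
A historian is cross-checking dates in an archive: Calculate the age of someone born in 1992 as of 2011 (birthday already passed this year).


Birth year: 1992
Current year: 2011
Age = current year - birth year
Age = 2011 - 1992 = 19

19


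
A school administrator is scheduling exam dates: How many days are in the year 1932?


Year: 1932
Check leap year rules:
Divisible by 4? Yes
Divisible by 100? No
1932 is a leap year
Days: 366

366


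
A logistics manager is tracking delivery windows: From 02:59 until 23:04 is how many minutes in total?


Start time: 02:59 = 179 minutes from midnight
End time: 23:04 = 1384 minutes from midnight
Difference: 1384 - 179 = 1205 minutes
That is 20 hours and 5 minutes

1205


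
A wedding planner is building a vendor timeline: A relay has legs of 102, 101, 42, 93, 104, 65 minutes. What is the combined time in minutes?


Durations: 102, 101, 42, 93, 104, 65
Running sum: 102
+ 101 = 203
+ 42 = 245
+ 93 = 338
+ 104 = 442
+ 65 = 507
Total duration: 507 minutes
That is 8 hours and 27 minutes

507


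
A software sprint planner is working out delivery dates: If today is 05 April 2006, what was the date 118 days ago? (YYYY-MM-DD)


Start: 2006-04-05
Subtracting 118 days
Days already passed in April: 5
After going back through April: 113 more days to subtract
March 2006: 31 days, 82 remaining
February 2006: 28 days, 54 remaining
January 2006: 31 days, 23 remaining
December 2005 has 31 days, need 23
Result: 2005-12-08

2005-12-08
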